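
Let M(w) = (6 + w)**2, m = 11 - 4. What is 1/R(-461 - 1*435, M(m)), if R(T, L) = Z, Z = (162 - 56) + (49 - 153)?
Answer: 1/2 ≈ 0.50000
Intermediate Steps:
m = 7
Z = 2 (Z = 106 - 104 = 2)
R(T, L) = 2
1/R(-461 - 1*435, M(m)) = 1/2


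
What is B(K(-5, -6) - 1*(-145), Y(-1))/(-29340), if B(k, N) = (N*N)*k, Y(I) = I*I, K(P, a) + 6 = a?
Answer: -133/29340 ≈ -0.0045331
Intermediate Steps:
K(P, a) = -6 + a
Y(I) = I²
B(k, N) = k*N² (B(k, N) = N²*k = k*N²)
B(K(-5, -6) - 1*(-145), Y(-1))/(-29340) = (((-6 - 6) - 1*(-145))*((-1)²)²)/(-29340) = ((-12 + 145)*1²)*(-1/29340) = (133*1)*(-1/29340) = 133*(-1/29340) = -133/29340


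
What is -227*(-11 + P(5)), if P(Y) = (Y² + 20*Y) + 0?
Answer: -25878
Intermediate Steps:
P(Y) = Y² + 20*Y
-227*(-11 + P(5)) = -227*(-11 + 5*(20 + 5)) = -227*(-11 + 5*25) = -227*(-11 + 125) = -227*114 = -25878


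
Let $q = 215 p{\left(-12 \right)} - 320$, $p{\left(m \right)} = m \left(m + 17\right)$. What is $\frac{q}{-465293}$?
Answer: $\frac{13220}{465293} \approx 0.028412$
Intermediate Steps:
$p{\left(m \right)} = m \left(17 + m\right)$
$q = -13220$ ($q = 215 \left(- 12 \left(17 - 12\right)\right) - 320 = 215 \left(\left(-12\right) 5\right) - 320 = 215 \left(-60\right) - 320 = -12900 - 320 = -13220$)
$\frac{q}{-465293} = - \frac{13220}{-465293} = \left(-13220\right) \left(- \frac{1}{465293}\right) = \frac{13220}{465293}$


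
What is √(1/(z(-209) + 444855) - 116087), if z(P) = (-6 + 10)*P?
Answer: 2*I*√5721721373331847/444019 ≈ 340.72*I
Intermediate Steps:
z(P) = 4*P
√(1/(z(-209) + 444855) - 116087) = √(1/(4*(-209) + 444855) - 116087) = √(1/(-836 + 444855) - 116087) = √(1/444019 - 116087) = √(-51544833652/444019) = 2*I*√5721721373331847/444019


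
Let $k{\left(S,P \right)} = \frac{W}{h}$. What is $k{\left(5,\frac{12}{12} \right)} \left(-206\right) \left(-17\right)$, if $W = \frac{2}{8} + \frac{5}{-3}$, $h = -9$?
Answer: $\frac{29767}{54} \approx 551.24$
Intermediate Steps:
$W = - \frac{17}{12}$ ($W = 2 \cdot \frac{1}{8} + 5 \left(- \frac{1}{3}\right) = \frac{1}{4} - \frac{5}{3} = - \frac{17}{12} \approx -1.4167$)
$k{\left(S,P \right)} = \frac{17}{108}$ ($k{\left(S,P \right)} = - \frac{17}{12 \left(-9\right)} = \left(- \frac{17}{12}\right) \left(- \frac{1}{9}\right) = \frac{17}{108}$)
$k{\left(5,\frac{12}{12} \right)} \left(-206\right) \left(-17\right) = \frac{17}{108} \left(-206\right) \left(-17\right) = \left(- \frac{1751}{54}\right) \left(-17\right) = \frac{29767}{54}$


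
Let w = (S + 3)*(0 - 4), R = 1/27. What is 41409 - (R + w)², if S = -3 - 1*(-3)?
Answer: 30082832/729 ≈ 41266.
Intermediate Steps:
S = 0 (S = -3 + 3 = 0)
R = 1/27 ≈ 0.037037
w = -12 (w = (0 + 3)*(0 - 4) = 3*(-4) = -12)
41409 - (R + w)² = 41409 - (1/27 - 12)² = 41409 - (-323/27)² = 41409 - 1*104329/729 = 41409 - 104329/729 = 30082832/729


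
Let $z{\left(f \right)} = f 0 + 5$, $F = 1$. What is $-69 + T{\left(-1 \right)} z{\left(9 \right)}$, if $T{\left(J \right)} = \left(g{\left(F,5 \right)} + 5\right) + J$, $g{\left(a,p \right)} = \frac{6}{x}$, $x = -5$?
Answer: $-55$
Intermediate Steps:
$g{\left(a,p \right)} = - \frac{6}{5}$ ($g{\left(a,p \right)} = \frac{6}{-5} = 6 \left(- \frac{1}{5}\right) = - \frac{6}{5}$)
$T{\left(J \right)} = \frac{19}{5} + J$ ($T{\left(J \right)} = \left(- \frac{6}{5} + 5\right) + J = \frac{19}{5} + J$)
$z{\left(f \right)} = 5$ ($z{\left(f \right)} = 0 + 5 = 5$)
$-69 + T{\left(-1 \right)} z{\left(9 \right)} = -69 + \left(\frac{19}{5} - 1\right) 5 = -69 + \frac{14}{5} \cdot 5 = -69 + 14 = -55$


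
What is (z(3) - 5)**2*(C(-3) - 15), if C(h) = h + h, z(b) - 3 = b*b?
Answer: -1029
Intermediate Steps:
z(b) = 3 + b**2 (z(b) = 3 + b*b = 3 + b**2)
C(h) = 2*h
(z(3) - 5)**2*(C(-3) - 15) = ((3 + 3**2) - 5)**2*(2*(-3) - 15) = ((3 + 9) - 5)**2*(-6 - 15) = (12 - 5)**2*(-21) = 7**2*(-21) = 49*(-21) = -1029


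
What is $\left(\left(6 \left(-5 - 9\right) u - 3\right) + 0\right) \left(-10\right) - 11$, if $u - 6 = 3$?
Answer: $7579$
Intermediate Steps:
$u = 9$ ($u = 6 + 3 = 9$)
$\left(\left(6 \left(-5 - 9\right) u - 3\right) + 0\right) \left(-10\right) - 11 = \left(\left(6 \left(-5 - 9\right) 9 - 3\right) + 0\right) \left(-10\right) - 11 = \left(\left(6 \left(-14\right) 9 - 3\right) + 0\right) \left(-10\right) - 11 = \left(\left(\left(-84\right) 9 - 3\right) + 0\right) \left(-10\right) - 11 = \left(\left(-756 - 3\right) + 0\right) \left(-10\right) - 11 = \left(-759 + 0\right) \left(-10\right) - 11 = \left(-759\right) \left(-10\right) - 11 = 7590 - 11 = 7579$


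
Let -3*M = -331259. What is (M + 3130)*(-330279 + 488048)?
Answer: 53743852081/3 ≈ 1.7915e+10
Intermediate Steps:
M = 331259/3 (M = -1/3*(-331259) = 331259/3 ≈ 1.1042e+5)
(M + 3130)*(-330279 + 488048) = (331259/3 + 3130)*(-330279 + 488048) = (340649/3)*157769 = 53743852081/3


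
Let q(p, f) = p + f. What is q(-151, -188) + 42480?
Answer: 42141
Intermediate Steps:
q(p, f) = f + p
q(-151, -188) + 42480 = (-188 - 151) + 42480 = -339 + 42480 = 42141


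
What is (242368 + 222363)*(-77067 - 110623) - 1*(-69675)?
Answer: -87225291715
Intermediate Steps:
(242368 + 222363)*(-77067 - 110623) - 1*(-69675) = 464731*(-187690) + 69675 = -87225361390 + 69675 = -87225291715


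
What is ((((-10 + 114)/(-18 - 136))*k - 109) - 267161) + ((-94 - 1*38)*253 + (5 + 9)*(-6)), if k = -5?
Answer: -23157490/77 ≈ -3.0075e+5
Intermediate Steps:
((((-10 + 114)/(-18 - 136))*k - 109) - 267161) + ((-94 - 1*38)*253 + (5 + 9)*(-6)) = ((((-10 + 114)/(-18 - 136))*(-5) - 109) - 267161) + ((-94 - 1*38)*253 + (5 + 9)*(-6)) = (((104/(-154))*(-5) - 109) - 267161) + ((-94 - 38)*253 + 14*(-6)) = (((104*(-1/154))*(-5) - 109) - 267161) + (-132*253 - 84) = ((-52/77*(-5) - 109) - 267161) + (-33396 - 84) = ((260/77 - 109) - 267161) - 33480 = (-8133/77 - 267161) - 33480 = -20579530/77 - 33480 = -23157490/77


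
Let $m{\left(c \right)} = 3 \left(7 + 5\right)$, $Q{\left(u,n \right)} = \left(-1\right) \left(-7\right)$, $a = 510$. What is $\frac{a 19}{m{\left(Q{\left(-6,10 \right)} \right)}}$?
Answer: $\frac{1615}{6} \approx 269.17$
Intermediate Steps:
$Q{\left(u,n \right)} = 7$
$m{\left(c \right)} = 36$ ($m{\left(c \right)} = 3 \cdot 12 = 36$)
$\frac{a 19}{m{\left(Q{\left(-6,10 \right)} \right)}} = \frac{510 \cdot 19}{36} = 9690 \cdot \frac{1}{36} = \frac{1615}{6}$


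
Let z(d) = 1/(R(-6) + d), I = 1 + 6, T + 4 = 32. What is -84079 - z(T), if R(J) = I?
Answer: -2942766/35 ≈ -84079.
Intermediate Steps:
T = 28 (T = -4 + 32 = 28)
I = 7
R(J) = 7
z(d) = 1/(7 + d)
-84079 - z(T) = -84079 - 1/(7 + 28) = -84079 - 1/35 = -2942766/35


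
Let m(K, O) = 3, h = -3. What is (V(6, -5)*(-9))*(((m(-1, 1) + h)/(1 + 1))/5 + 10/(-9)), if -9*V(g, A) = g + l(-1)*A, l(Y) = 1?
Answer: -10/9 ≈ -1.1111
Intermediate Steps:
V(g, A) = -A/9 - g/9 (V(g, A) = -(g + 1*A)/9 = -(g + A)/9 = -(A + g)/9 = -A/9 - g/9)
(V(6, -5)*(-9))*(((m(-1, 1) + h)/(1 + 1))/5 + 10/(-9)) = ((-⅑*(-5) - ⅑*6)*(-9))*(((3 - 3)/(1 + 1))/5 + 10/(-9)) = ((5/9 - ⅔)*(-9))*((0/2)*(⅕) + 10*(-⅑)) = (-⅑*(-9))*((0*(½))*(⅕) - 10/9) = 1*(0*(⅕) - 10/9) = 1*(0 - 10/9) = 1*(-10/9) = -10/9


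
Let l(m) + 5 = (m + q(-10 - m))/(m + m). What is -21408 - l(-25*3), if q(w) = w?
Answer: -321046/15 ≈ -21403.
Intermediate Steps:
l(m) = -5 - 5/m (l(m) = -5 + (m + (-10 - m))/(m + m) = -5 - 10*1/(2*m) = -5 - 5/m)
-21408 - l(-25*3) = -21408 - (-5 - 5/((-25*3))) = -21408 - (-5 - 5/(-75)) = -21408 - (-5 - 5*(-1/75)) = -21408 - (-5 + 1/15) = -21408 - 1*(-74/15) = -21408 + 74/15 = -321046/15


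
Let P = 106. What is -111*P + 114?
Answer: -11652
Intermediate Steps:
-111*P + 114 = -111*106 + 114 = -11766 + 114 = -11652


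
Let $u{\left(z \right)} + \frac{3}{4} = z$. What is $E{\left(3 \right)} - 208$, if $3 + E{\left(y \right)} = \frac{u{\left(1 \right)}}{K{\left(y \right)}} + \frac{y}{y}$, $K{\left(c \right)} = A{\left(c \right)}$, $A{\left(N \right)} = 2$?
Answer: $- \frac{1679}{8} \approx -209.88$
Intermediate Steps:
$K{\left(c \right)} = 2$
$u{\left(z \right)} = - \frac{3}{4} + z$
$E{\left(y \right)} = - \frac{15}{8}$ ($E{\left(y \right)} = -3 + \left(\frac{- \frac{3}{4} + 1}{2} + \frac{y}{y}\right) = -3 + \left(\frac{1}{4} \cdot \frac{1}{2} + 1\right) = -3 + \left(\frac{1}{8} + 1\right) = -3 + \frac{9}{8} = - \frac{15}{8}$)
$E{\left(3 \right)} - 208 = - \frac{15}{8} - 208 = - \frac{1679}{8}$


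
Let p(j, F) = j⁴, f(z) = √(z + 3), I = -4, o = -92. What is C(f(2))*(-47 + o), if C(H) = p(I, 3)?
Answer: -35584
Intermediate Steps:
f(z) = √(3 + z)
C(H) = 256 (C(H) = (-4)⁴ = 256)
C(f(2))*(-47 + o) = 256*(-47 - 92) = 256*(-139) = -35584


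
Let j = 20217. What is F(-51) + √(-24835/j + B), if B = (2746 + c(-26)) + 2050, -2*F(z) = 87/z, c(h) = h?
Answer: 29/34 + √1949126125335/20217 ≈ 69.909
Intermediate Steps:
F(z) = -87/(2*z)
B = 4770 (B = (2746 - 26) + 2050 = 2720 + 2050 = 4770)
F(-51) + √(-24835/j + B) = -87/2/(-51) + √(-24835/20217 + 4770) = -87/2*(-1/51) + √(-24835*1/20217 + 4770) = 29/34 + √(-24835/20217 + 4770) = 29/34 + √(96410255/20217) = 29/34 + √1949126125335/20217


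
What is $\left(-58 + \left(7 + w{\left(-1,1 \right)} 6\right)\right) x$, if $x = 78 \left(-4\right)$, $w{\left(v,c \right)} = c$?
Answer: $14040$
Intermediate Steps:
$x = -312$
$\left(-58 + \left(7 + w{\left(-1,1 \right)} 6\right)\right) x = \left(-58 + \left(7 + 1 \cdot 6\right)\right) \left(-312\right) = \left(-58 + \left(7 + 6\right)\right) \left(-312\right) = \left(-58 + 13\right) \left(-312\right) = \left(-45\right) \left(-312\right) = 14040$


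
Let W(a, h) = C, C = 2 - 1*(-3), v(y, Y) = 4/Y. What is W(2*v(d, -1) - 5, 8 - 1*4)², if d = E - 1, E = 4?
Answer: 25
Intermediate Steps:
d = 3 (d = 4 - 1 = 3)
C = 5 (C = 2 + 3 = 5)
W(a, h) = 5
W(2*v(d, -1) - 5, 8 - 1*4)² = 5² = 25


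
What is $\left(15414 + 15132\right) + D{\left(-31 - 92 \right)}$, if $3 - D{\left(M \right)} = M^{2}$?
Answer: $15420$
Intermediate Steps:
$D{\left(M \right)} = 3 - M^{2}$
$\left(15414 + 15132\right) + D{\left(-31 - 92 \right)} = \left(15414 + 15132\right) + \left(3 - \left(-31 - 92\right)^{2}\right) = 30546 + \left(3 - \left(-31 - 92\right)^{2}\right) = 30546 + \left(3 - \left(-123\right)^{2}\right) = 30546 + \left(3 - 15129\right) = 30546 - 15126 = 15420$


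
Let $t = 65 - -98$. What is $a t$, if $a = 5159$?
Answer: $840917$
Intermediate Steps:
$t = 163$ ($t = 65 + 98 = 163$)
$a t = 5159 \cdot 163 = 840917$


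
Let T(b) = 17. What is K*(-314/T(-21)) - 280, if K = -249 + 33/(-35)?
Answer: 2580272/595 ≈ 4336.6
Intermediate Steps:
K = -8748/35 (K = -249 + 33*(-1/35) = -249 - 33/35 = -8748/35 ≈ -249.94)
K*(-314/T(-21)) - 280 = -(-2746872)/(35*17) - 280 = -8748/35*(-314/17) - 280 = 2746872/595 - 280 = 2580272/595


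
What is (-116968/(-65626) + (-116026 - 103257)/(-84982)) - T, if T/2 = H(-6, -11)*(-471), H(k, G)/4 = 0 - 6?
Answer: -63030567366161/2788514366 ≈ -22604.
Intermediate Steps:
H(k, G) = -24 (H(k, G) = 4*(0 - 6) = 4*(-6) = -24)
T = 22608 (T = 2*(-24*(-471)) = 2*11304 = 22608)
(-116968/(-65626) + (-116026 - 103257)/(-84982)) - T = (-116968/(-65626) + (-116026 - 103257)/(-84982)) - 1*22608 = (-116968*(-1/65626) - 219283*(-1/84982)) - 22608 = (58484/32813 + 219283/84982) - 22608 = 12165420367/2788514366 - 22608 = -63030567366161/2788514366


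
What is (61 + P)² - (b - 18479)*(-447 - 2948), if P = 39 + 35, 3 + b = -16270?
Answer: -117964815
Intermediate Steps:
b = -16273 (b = -3 - 16270 = -16273)
P = 74
(61 + P)² - (b - 18479)*(-447 - 2948) = (61 + 74)² - (-16273 - 18479)*(-447 - 2948) = 135² - (-34752)*(-3395) = 18225 - 1*117983040 = 18225 - 117983040 = -117964815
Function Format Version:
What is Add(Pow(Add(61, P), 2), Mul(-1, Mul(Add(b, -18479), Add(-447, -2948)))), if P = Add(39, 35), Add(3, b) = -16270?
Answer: -117964815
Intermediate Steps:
b = -16273 (b = Add(-3, -16270) = -16273)
P = 74
Add(Pow(Add(61, P), 2), Mul(-1, Mul(Add(b, -18479), Add(-447, -2948)))) = Add(Pow(Add(61, 74), 2), Mul(-1, Mul(Add(-16273, -18479), Add(-447, -2948)))) = Add(Pow(135, 2), Mul(-1, Mul(-34752, -3395))) = Add(18225, Mul(-1, 117983040)) = Add(18225, -117983040) = -117964815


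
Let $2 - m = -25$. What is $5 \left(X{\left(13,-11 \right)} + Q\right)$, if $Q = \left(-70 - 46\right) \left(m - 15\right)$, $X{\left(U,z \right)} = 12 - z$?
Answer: $-6845$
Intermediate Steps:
$m = 27$ ($m = 2 - -25 = 2 + 25 = 27$)
$Q = -1392$ ($Q = \left(-70 - 46\right) \left(27 - 15\right) = \left(-116\right) 12 = -1392$)
$5 \left(X{\left(13,-11 \right)} + Q\right) = 5 \left(\left(12 - -11\right) - 1392\right) = 5 \left(\left(12 + 11\right) - 1392\right) = 5 \left(23 - 1392\right) = 5 \left(-1369\right) = -6845$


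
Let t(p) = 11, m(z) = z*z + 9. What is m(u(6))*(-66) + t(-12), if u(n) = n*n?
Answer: -86119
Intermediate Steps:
u(n) = n²
m(z) = 9 + z² (m(z) = z² + 9 = 9 + z²)
m(u(6))*(-66) + t(-12) = (9 + (6²)²)*(-66) + 11 = (9 + 36²)*(-66) + 11 = (9 + 1296)*(-66) + 11 = 1305*(-66) + 11 = -86130 + 11 = -86119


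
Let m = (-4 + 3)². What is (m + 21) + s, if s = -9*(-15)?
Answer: 157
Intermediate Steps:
s = 135
m = 1 (m = (-1)² = 1)
(m + 21) + s = (1 + 21) + 135 = 22 + 135 = 157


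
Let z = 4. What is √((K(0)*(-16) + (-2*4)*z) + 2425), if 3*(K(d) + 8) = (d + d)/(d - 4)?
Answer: √2521 ≈ 50.210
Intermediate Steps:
K(d) = -8 + 2*d/(3*(-4 + d)) (K(d) = -8 + ((d + d)/(d - 4))/3 = -8 + ((2*d)/(-4 + d))/3 = -8 + (2*d/(-4 + d))/3 = -8 + 2*d/(3*(-4 + d)))
√((K(0)*(-16) + (-2*4)*z) + 2425) = √(((2*(48 - 11*0)/(3*(-4 + 0)))*(-16) - 2*4*4) + 2425) = √((((⅔)*(48 + 0)/(-4))*(-16) - 8*4) + 2425) = √((((⅔)*(-¼)*48)*(-16) - 32) + 2425) = √((-8*(-16) - 32) + 2425) = √((128 - 32) + 2425) = √(96 + 2425) = √2521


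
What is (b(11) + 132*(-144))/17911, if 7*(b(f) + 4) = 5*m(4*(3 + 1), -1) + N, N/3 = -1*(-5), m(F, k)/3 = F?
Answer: -132829/125377 ≈ -1.0594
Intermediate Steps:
m(F, k) = 3*F
N = 15 (N = 3*(-1*(-5)) = 3*5 = 15)
b(f) = 227/7 (b(f) = -4 + (5*(3*(4*(3 + 1))) + 15)/7 = -4 + (5*(3*(4*4)) + 15)/7 = -4 + (5*(3*16) + 15)/7 = -4 + (5*48 + 15)/7 = -4 + (240 + 15)/7 = -4 + (⅐)*255 = -4 + 255/7 = 227/7)
(b(11) + 132*(-144))/17911 = (227/7 + 132*(-144))/17911 = (227/7 - 19008)*(1/17911) = -132829/7*1/17911 = -132829/125377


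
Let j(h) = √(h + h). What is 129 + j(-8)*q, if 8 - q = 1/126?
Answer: 129 + 2014*I/63 ≈ 129.0 + 31.968*I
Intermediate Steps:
j(h) = √2*√h (j(h) = √(2*h) = √2*√h)
q = 1007/126 (q = 8 - 1/126 = 1007/126 ≈ 7.9921)
129 + j(-8)*q = 129 + (√2*√(-8))*(1007/126) = 129 + (√2*(2*I*√2))*(1007/126) = 129 + (4*I)*(1007/126) = 129 + 2014*I/63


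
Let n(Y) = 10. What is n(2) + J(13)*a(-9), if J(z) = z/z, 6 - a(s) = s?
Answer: 25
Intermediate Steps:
a(s) = 6 - s
J(z) = 1
n(2) + J(13)*a(-9) = 10 + 1*(6 - 1*(-9)) = 10 + 1*(6 + 9) = 10 + 1*15 = 10 + 15 = 25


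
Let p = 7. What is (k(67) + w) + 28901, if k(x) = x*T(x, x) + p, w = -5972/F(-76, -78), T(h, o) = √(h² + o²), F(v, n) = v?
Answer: 550745/19 + 4489*√2 ≈ 35335.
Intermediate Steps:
w = 1493/19 (w = -5972/(-76) = -5972*(-1/76) = 1493/19 ≈ 78.579)
k(x) = 7 + x*√2*√(x²) (k(x) = x*√(x² + x²) + 7 = x*√(2*x²) + 7 = x*(√2*√(x²)) + 7 = x*√2*√(x²) + 7 = 7 + x*√2*√(x²))
(k(67) + w) + 28901 = ((7 + 67*√2*√(67²)) + 1493/19) + 28901 = ((7 + 67*√2*√4489) + 1493/19) + 28901 = ((7 + 67*√2*67) + 1493/19) + 28901 = ((7 + 4489*√2) + 1493/19) + 28901 = (1626/19 + 4489*√2) + 28901 = 550745/19 + 4489*√2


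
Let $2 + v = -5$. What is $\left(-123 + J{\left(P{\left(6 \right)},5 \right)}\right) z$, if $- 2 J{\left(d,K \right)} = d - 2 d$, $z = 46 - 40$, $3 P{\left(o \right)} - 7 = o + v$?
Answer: $-732$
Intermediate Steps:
$v = -7$ ($v = -2 - 5 = -7$)
$P{\left(o \right)} = \frac{o}{3}$ ($P{\left(o \right)} = \frac{7}{3} + \frac{o - 7}{3} = \frac{7}{3} + \frac{-7 + o}{3} = \frac{7}{3} + \left(- \frac{7}{3} + \frac{o}{3}\right) = \frac{o}{3}$)
$z = 6$
$J{\left(d,K \right)} = \frac{d}{2}$ ($J{\left(d,K \right)} = - \frac{d - 2 d}{2} = - \frac{\left(-1\right) d}{2} = \frac{d}{2}$)
$\left(-123 + J{\left(P{\left(6 \right)},5 \right)}\right) z = \left(-123 + \frac{\frac{1}{3} \cdot 6}{2}\right) 6 = \left(-123 + \frac{1}{2} \cdot 2\right) 6 = \left(-123 + 1\right) 6 = \left(-122\right) 6 = -732$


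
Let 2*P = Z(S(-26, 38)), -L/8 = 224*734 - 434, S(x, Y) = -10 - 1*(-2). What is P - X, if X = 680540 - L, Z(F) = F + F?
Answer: -1992404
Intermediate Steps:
S(x, Y) = -8 (S(x, Y) = -10 + 2 = -8)
Z(F) = 2*F
L = -1311856 (L = -8*(224*734 - 434) = -8*(164416 - 434) = -8*163982 = -1311856)
X = 1992396 (X = 680540 - 1*(-1311856) = 680540 + 1311856 = 1992396)
P = -8 (P = (2*(-8))/2 = (½)*(-16) = -8)
P - X = -8 - 1*1992396 = -8 - 1992396 = -1992404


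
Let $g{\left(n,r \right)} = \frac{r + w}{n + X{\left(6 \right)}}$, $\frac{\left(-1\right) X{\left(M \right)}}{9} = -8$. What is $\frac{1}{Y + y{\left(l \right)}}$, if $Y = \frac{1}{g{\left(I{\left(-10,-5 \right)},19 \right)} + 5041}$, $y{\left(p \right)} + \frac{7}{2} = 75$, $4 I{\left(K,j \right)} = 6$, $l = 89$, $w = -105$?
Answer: $\frac{1481710}{105942559} \approx 0.013986$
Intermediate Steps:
$I{\left(K,j \right)} = \frac{3}{2}$ ($I{\left(K,j \right)} = \frac{1}{4} \cdot 6 = \frac{3}{2}$)
$y{\left(p \right)} = \frac{143}{2}$ ($y{\left(p \right)} = - \frac{7}{2} + 75 = \frac{143}{2}$)
$X{\left(M \right)} = 72$ ($X{\left(M \right)} = \left(-9\right) \left(-8\right) = 72$)
$g{\left(n,r \right)} = \frac{-105 + r}{72 + n}$ ($g{\left(n,r \right)} = \frac{r - 105}{n + 72} = \frac{-105 + r}{72 + n}$)
$Y = \frac{147}{740855}$ ($Y = \frac{1}{\frac{-105 + 19}{72 + \frac{3}{2}} + 5041} = \frac{1}{\frac{1}{\frac{147}{2}} \left(-86\right) + 5041} = \frac{1}{\frac{2}{147} \left(-86\right) + 5041} = \frac{1}{- \frac{172}{147} + 5041} = \frac{1}{\frac{740855}{147}} = \frac{147}{740855} \approx 0.00019842$)
$\frac{1}{Y + y{\left(l \right)}} = \frac{1}{\frac{147}{740855} + \frac{143}{2}} = \frac{1}{\frac{105942559}{1481710}} = \frac{1481710}{105942559}$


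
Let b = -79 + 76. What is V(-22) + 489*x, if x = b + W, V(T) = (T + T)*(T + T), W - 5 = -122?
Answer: -56744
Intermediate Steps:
b = -3
W = -117 (W = 5 - 122 = -117)
V(T) = 4*T² (V(T) = (2*T)*(2*T) = 4*T²)
x = -120 (x = -3 - 117 = -120)
V(-22) + 489*x = 4*(-22)² + 489*(-120) = 4*484 - 58680 = 1936 - 58680 = -56744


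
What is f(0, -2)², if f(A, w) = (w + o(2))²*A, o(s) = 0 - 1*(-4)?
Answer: 0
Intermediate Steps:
o(s) = 4 (o(s) = 0 + 4 = 4)
f(A, w) = A*(4 + w)² (f(A, w) = (w + 4)²*A = (4 + w)²*A = A*(4 + w)²)
f(0, -2)² = (0*(4 - 2)²)² = (0*2²)² = (0*4)² = 0² = 0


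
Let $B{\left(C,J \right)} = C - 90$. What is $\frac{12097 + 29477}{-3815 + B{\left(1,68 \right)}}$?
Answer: $- \frac{20787}{1952} \approx -10.649$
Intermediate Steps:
$B{\left(C,J \right)} = -90 + C$
$\frac{12097 + 29477}{-3815 + B{\left(1,68 \right)}} = \frac{12097 + 29477}{-3815 + \left(-90 + 1\right)} = \frac{41574}{-3815 - 89} = \frac{41574}{-3904} = 41574 \left(- \frac{1}{3904}\right) = - \frac{20787}{1952}$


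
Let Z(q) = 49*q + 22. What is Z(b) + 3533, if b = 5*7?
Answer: 5270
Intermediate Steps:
b = 35
Z(q) = 22 + 49*q
Z(b) + 3533 = (22 + 49*35) + 3533 = (22 + 1715) + 3533 = 1737 + 3533 = 5270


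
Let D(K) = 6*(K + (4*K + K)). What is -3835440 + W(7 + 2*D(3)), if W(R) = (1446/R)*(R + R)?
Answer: -3832548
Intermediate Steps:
D(K) = 36*K (D(K) = 6*(K + 5*K) = 6*(6*K) = 36*K)
W(R) = 2892 (W(R) = (1446/R)*(2*R) = 2892)
-3835440 + W(7 + 2*D(3)) = -3835440 + 2892 = -3832548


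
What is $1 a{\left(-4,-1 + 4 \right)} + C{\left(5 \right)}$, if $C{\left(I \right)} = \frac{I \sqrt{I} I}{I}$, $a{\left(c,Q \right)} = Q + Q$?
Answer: $6 + 5 \sqrt{5} \approx 17.18$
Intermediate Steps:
$a{\left(c,Q \right)} = 2 Q$
$C{\left(I \right)} = I^{\frac{3}{2}}$ ($C{\left(I \right)} = \frac{I^{\frac{3}{2}} I}{I} = \frac{I^{\frac{5}{2}}}{I} = I^{\frac{3}{2}}$)
$1 a{\left(-4,-1 + 4 \right)} + C{\left(5 \right)} = 1 \cdot 2 \left(-1 + 4\right) + 5^{\frac{3}{2}} = 1 \cdot 2 \cdot 3 + 5 \sqrt{5} = 1 \cdot 6 + 5 \sqrt{5} = 6 + 5 \sqrt{5}$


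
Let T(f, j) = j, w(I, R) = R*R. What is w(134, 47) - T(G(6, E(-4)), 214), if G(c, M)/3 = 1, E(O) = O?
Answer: 1995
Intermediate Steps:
w(I, R) = R**2
G(c, M) = 3 (G(c, M) = 3*1 = 3)
w(134, 47) - T(G(6, E(-4)), 214) = 47**2 - 1*214 = 2209 - 214 = 1995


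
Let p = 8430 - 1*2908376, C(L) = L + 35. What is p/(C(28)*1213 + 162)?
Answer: -2899946/76581 ≈ -37.868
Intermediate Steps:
C(L) = 35 + L
p = -2899946 (p = 8430 - 2908376 = -2899946)
p/(C(28)*1213 + 162) = -2899946/((35 + 28)*1213 + 162) = -2899946/(63*1213 + 162) = -2899946/(76419 + 162) = -2899946/76581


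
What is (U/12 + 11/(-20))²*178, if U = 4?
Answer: 15041/1800 ≈ 8.3561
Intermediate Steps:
(U/12 + 11/(-20))²*178 = (4/12 + 11/(-20))²*178 = (4*(1/12) + 11*(-1/20))²*178 = (⅓ - 11/20)²*178 = (-13/60)²*178 = (169/3600)*178 = 15041/1800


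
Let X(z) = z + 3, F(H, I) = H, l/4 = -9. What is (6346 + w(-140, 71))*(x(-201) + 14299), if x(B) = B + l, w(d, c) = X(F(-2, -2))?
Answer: 89251514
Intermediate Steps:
l = -36 (l = 4*(-9) = -36)
X(z) = 3 + z
w(d, c) = 1 (w(d, c) = 3 - 2 = 1)
x(B) = -36 + B (x(B) = B - 36 = -36 + B)
(6346 + w(-140, 71))*(x(-201) + 14299) = (6346 + 1)*((-36 - 201) + 14299) = 6347*(-237 + 14299) = 6347*14062 = 89251514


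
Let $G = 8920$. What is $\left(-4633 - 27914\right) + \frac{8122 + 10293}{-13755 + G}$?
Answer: $- \frac{31476632}{967} \approx -32551.0$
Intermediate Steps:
$\left(-4633 - 27914\right) + \frac{8122 + 10293}{-13755 + G} = \left(-4633 - 27914\right) + \frac{8122 + 10293}{-13755 + 8920} = -32547 + \frac{18415}{-4835} = -32547 + 18415 \left(- \frac{1}{4835}\right) = -32547 - \frac{3683}{967} = - \frac{31476632}{967}$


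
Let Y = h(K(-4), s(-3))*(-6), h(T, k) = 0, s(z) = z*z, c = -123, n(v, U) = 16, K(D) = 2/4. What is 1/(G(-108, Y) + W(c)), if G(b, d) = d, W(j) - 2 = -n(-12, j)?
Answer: -1/14 ≈ -0.071429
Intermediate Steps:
K(D) = 1/2 (K(D) = 2*(1/4) = 1/2)
s(z) = z**2
W(j) = -14 (W(j) = 2 - 1*16 = 2 - 16 = -14)
Y = 0 (Y = 0*(-6) = 0)
1/(G(-108, Y) + W(c)) = 1/(0 - 14) = 1/(-14) = -1/14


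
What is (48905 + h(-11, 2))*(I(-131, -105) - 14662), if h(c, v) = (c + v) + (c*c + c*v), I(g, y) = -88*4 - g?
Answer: -729192585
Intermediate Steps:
I(g, y) = -352 - g
h(c, v) = c + v + c² + c*v (h(c, v) = (c + v) + (c² + c*v) = c + v + c² + c*v)
(48905 + h(-11, 2))*(I(-131, -105) - 14662) = (48905 + (-11 + 2 + (-11)² - 11*2))*((-352 - 1*(-131)) - 14662) = (48905 + (-11 + 2 + 121 - 22))*((-352 + 131) - 14662) = (48905 + 90)*(-221 - 14662) = 48995*(-14883) = -729192585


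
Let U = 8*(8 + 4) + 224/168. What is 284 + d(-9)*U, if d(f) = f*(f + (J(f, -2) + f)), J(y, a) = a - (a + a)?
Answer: 14300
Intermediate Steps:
J(y, a) = -a (J(y, a) = a - 2*a = -a)
U = 292/3 (U = 8*12 + 224*(1/168) = 96 + 4/3 = 292/3 ≈ 97.333)
d(f) = f*(2 + 2*f) (d(f) = f*(f + (-1*(-2) + f)) = f*(f + (2 + f)) = f*(2 + 2*f))
284 + d(-9)*U = 284 + (2*(-9)*(1 - 9))*(292/3) = 284 + (2*(-9)*(-8))*(292/3) = 284 + 144*(292/3) = 284 + 14016 = 14300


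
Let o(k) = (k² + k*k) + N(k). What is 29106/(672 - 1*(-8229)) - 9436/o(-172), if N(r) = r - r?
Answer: 1058239/340216 ≈ 3.1105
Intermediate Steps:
N(r) = 0
o(k) = 2*k² (o(k) = (k² + k*k) + 0 = (k² + k²) + 0 = 2*k² + 0 = 2*k²)
29106/(672 - 1*(-8229)) - 9436/o(-172) = 29106/(672 - 1*(-8229)) - 9436/(2*(-172)²) = 29106/(672 + 8229) - 9436/(2*29584) = 29106/8901 - 9436/59168 = 29106*(1/8901) - 9436*1/59168 = 3234/989 - 2359/14792 = 1058239/340216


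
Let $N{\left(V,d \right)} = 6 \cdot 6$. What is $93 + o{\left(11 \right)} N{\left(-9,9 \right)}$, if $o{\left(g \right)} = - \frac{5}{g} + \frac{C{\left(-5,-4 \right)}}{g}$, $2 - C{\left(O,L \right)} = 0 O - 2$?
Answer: $\frac{987}{11} \approx 89.727$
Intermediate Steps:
$C{\left(O,L \right)} = 4$ ($C{\left(O,L \right)} = 2 - \left(0 O - 2\right) = 2 - \left(0 - 2\right) = 2 - -2 = 2 + 2 = 4$)
$N{\left(V,d \right)} = 36$
$o{\left(g \right)} = - \frac{1}{g}$ ($o{\left(g \right)} = - \frac{5}{g} + \frac{4}{g} = - \frac{1}{g}$)
$93 + o{\left(11 \right)} N{\left(-9,9 \right)} = 93 + - \frac{1}{11} \cdot 36 = 93 + \left(-1\right) \frac{1}{11} \cdot 36 = 93 - \frac{36}{11} = \frac{987}{11}$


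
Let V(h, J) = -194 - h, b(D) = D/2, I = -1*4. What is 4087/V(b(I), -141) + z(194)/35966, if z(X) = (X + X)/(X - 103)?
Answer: -6688146163/314198976 ≈ -21.286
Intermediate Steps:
I = -4
b(D) = D/2 (b(D) = D*(½) = D/2)
z(X) = 2*X/(-103 + X) (z(X) = (2*X)/(-103 + X) = 2*X/(-103 + X))
4087/V(b(I), -141) + z(194)/35966 = 4087/(-194 - (-4)/2) + (2*194/(-103 + 194))/35966 = 4087/(-194 - 1*(-2)) + (2*194/91)*(1/35966) = 4087/(-194 + 2) + (2*194*(1/91))*(1/35966) = 4087/(-192) + (388/91)*(1/35966) = 4087*(-1/192) + 194/1636453 = -4087/192 + 194/1636453 = -6688146163/314198976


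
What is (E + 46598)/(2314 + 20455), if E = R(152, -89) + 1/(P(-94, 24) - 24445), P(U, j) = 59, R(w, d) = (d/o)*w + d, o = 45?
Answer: 50707687477/24986017530 ≈ 2.0294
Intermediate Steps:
R(w, d) = d + d*w/45 (R(w, d) = (d/45)*w + d = d*w/45 + d = d + d*w/45)
E = -427559783/1097370 (E = (1/45)*(-89)*(45 + 152) + 1/(59 - 24445) = (1/45)*(-89)*197 + 1/(-24386) = -17533/45 - 1/24386 = -427559783/1097370 ≈ -389.62)
(E + 46598)/(2314 + 20455) = (-427559783/1097370 + 46598)/(2314 + 20455) = (50707687477/1097370)/22769 = (50707687477/1097370)*(1/22769) = 50707687477/24986017530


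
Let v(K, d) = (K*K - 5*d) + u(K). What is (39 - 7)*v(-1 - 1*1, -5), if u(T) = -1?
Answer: 896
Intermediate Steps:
v(K, d) = -1 + K² - 5*d (v(K, d) = (K*K - 5*d) - 1 = (K² - 5*d) - 1 = -1 + K² - 5*d)
(39 - 7)*v(-1 - 1*1, -5) = (39 - 7)*(-1 + (-1 - 1*1)² - 5*(-5)) = 32*(-1 + (-1 - 1)² + 25) = 32*(-1 + (-2)² + 25) = 32*(-1 + 4 + 25) = 32*28 = 896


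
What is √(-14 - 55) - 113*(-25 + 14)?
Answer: 1243 + I*√69 ≈ 1243.0 + 8.3066*I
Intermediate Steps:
√(-14 - 55) - 113*(-25 + 14) = √(-69) - 113*(-11) = I*√69 + 1243 = 1243 + I*√69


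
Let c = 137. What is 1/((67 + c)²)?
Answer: 1/41616 ≈ 2.4029e-5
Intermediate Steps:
1/((67 + c)²) = 1/((67 + 137)²) = 1/(204²) = 1/41616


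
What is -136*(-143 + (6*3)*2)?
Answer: 14552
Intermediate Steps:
-136*(-143 + (6*3)*2) = -136*(-143 + 18*2) = -136*(-143 + 36) = -136*(-107) = 14552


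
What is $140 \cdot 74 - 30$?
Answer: $10330$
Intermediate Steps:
$140 \cdot 74 - 30 = 10360 - 30 = 10330$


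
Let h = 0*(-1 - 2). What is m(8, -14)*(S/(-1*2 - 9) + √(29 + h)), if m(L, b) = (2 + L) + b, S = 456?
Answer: 1824/11 - 4*√29 ≈ 144.28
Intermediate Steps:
h = 0 (h = 0*(-3) = 0)
m(L, b) = 2 + L + b
m(8, -14)*(S/(-1*2 - 9) + √(29 + h)) = (2 + 8 - 14)*(456/(-1*2 - 9) + √(29 + 0)) = -4*(456/(-2 - 9) + √29) = -4*(456/(-11) + √29) = -4*(456*(-1/11) + √29) = -4*(-456/11 + √29) = 1824/11 - 4*√29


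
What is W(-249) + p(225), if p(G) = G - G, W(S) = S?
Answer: -249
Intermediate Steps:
p(G) = 0
W(-249) + p(225) = -249 + 0 = -249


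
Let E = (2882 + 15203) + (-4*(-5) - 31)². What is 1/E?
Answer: 1/18206 ≈ 5.4927e-5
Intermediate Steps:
E = 18206 (E = 18085 + (20 - 31)² = 18085 + (-11)² = 18085 + 121 = 18206)
1/E = 1/18206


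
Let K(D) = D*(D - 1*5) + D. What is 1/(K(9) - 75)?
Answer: -1/30 ≈ -0.033333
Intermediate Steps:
K(D) = D + D*(-5 + D) (K(D) = D*(D - 5) + D = D*(-5 + D) + D = D + D*(-5 + D))
1/(K(9) - 75) = 1/(9*(-4 + 9) - 75) = 1/(9*5 - 75) = 1/(45 - 75) = 1/(-30) = -1/30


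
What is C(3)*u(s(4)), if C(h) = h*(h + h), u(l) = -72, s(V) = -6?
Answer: -1296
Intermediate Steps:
C(h) = 2*h² (C(h) = h*(2*h) = 2*h²)
C(3)*u(s(4)) = (2*3²)*(-72) = (2*9)*(-72) = 18*(-72) = -1296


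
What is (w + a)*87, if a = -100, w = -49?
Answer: -12963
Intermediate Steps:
(w + a)*87 = (-49 - 100)*87 = -149*87 = -12963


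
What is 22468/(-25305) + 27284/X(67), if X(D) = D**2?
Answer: 589562768/113594145 ≈ 5.1901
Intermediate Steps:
22468/(-25305) + 27284/X(67) = 22468/(-25305) + 27284/(67**2) = 22468*(-1/25305) + 27284/4489 = -22468/25305 + 27284*(1/4489) = -22468/25305 + 27284/4489 = 589562768/113594145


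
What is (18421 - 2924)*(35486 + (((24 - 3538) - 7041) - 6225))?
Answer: 289886882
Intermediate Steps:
(18421 - 2924)*(35486 + (((24 - 3538) - 7041) - 6225)) = 15497*(35486 + ((-3514 - 7041) - 6225)) = 15497*(35486 + (-10555 - 6225)) = 15497*(35486 - 16780) = 15497*18706 = 289886882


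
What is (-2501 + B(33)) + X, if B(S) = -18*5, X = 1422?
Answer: -1169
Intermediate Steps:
B(S) = -90
(-2501 + B(33)) + X = (-2501 - 90) + 1422 = -2591 + 1422 = -1169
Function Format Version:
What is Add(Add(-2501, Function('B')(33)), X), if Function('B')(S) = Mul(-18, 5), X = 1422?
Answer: -1169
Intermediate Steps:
Function('B')(S) = -90
Add(Add(-2501, Function('B')(33)), X) = Add(Add(-2501, -90), 1422) = Add(-2591, 1422) = -1169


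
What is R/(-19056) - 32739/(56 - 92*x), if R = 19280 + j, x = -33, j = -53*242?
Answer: -80478769/7365144 ≈ -10.927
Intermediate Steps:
j = -12826
R = 6454 (R = 19280 - 12826 = 6454)
R/(-19056) - 32739/(56 - 92*x) = 6454/(-19056) - 32739/(56 - 92*(-33)) = 6454*(-1/19056) - 32739/(56 + 3036) = -3227/9528 - 32739/3092 = -80478769/7365144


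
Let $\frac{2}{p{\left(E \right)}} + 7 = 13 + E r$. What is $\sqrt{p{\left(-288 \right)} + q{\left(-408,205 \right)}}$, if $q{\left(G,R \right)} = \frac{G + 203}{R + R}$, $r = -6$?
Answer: $\frac{i \sqrt{5190}}{102} \approx 0.70629 i$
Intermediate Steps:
$q{\left(G,R \right)} = \frac{203 + G}{2 R}$
$p{\left(E \right)} = \frac{2}{6 - 6 E}$ ($p{\left(E \right)} = \frac{2}{-7 + \left(13 + E \left(-6\right)\right)} = \frac{2}{-7 - \left(-13 + 6 E\right)} = \frac{2}{6 - 6 E}$)
$\sqrt{p{\left(-288 \right)} + q{\left(-408,205 \right)}} = \sqrt{\frac{1}{3 \left(1 - -288\right)} + \frac{203 - 408}{2 \cdot 205}} = \sqrt{\frac{1}{3 \left(1 + 288\right)} + \frac{1}{2} \cdot \frac{1}{205} \left(-205\right)} = \sqrt{\frac{1}{3 \cdot 289} - \frac{1}{2}} = \sqrt{\frac{1}{3} \cdot \frac{1}{289} - \frac{1}{2}} = \sqrt{\frac{1}{867} - \frac{1}{2}} = \sqrt{- \frac{865}{1734}} = \frac{i \sqrt{5190}}{102}$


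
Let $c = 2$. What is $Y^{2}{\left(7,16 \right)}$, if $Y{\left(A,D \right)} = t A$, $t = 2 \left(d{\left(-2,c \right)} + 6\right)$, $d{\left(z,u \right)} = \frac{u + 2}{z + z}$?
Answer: $4900$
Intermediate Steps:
$d{\left(z,u \right)} = \frac{2 + u}{2 z}$
$t = 10$ ($t = 2 \left(\frac{2 + 2}{2 \left(-2\right)} + 6\right) = 2 \left(\frac{1}{2} \left(- \frac{1}{2}\right) 4 + 6\right) = 2 \left(-1 + 6\right) = 2 \cdot 5 = 10$)
$Y{\left(A,D \right)} = 10 A$
$Y^{2}{\left(7,16 \right)} = \left(10 \cdot 7\right)^{2} = 70^{2} = 4900$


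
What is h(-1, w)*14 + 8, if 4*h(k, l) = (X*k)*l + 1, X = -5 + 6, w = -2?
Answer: 37/2 ≈ 18.500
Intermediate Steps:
X = 1
h(k, l) = ¼ + k*l/4 (h(k, l) = ((1*k)*l + 1)/4 = (k*l + 1)/4 = (1 + k*l)/4 = ¼ + k*l/4)
h(-1, w)*14 + 8 = (¼ + (¼)*(-1)*(-2))*14 + 8 = (¼ + ½)*14 + 8 = (¾)*14 + 8 = 21/2 + 8 = 37/2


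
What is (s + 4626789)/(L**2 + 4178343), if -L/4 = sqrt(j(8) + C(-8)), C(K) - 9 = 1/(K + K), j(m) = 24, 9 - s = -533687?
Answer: 1032097/835774 ≈ 1.2349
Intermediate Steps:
s = 533696 (s = 9 - 1*(-533687) = 9 + 533687 = 533696)
C(K) = 9 + 1/(2*K) (C(K) = 9 + 1/(K + K) = 9 + 1/(2*K))
L = -sqrt(527) (L = -4*sqrt(24 + (9 + (1/2)/(-8))) = -4*sqrt(24 + (9 + (1/2)*(-1/8))) = -4*sqrt(24 + (9 - 1/16)) = -4*sqrt(24 + 143/16) = -sqrt(527) ≈ -22.956)
(s + 4626789)/(L**2 + 4178343) = (533696 + 4626789)/((-sqrt(527))**2 + 4178343) = 5160485/(527 + 4178343) = 5160485/4178870 = 5160485*(1/4178870) = 1032097/835774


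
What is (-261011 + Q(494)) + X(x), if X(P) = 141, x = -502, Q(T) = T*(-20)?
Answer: -270750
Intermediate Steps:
Q(T) = -20*T
(-261011 + Q(494)) + X(x) = (-261011 - 20*494) + 141 = (-261011 - 9880) + 141 = -270891 + 141 = -270750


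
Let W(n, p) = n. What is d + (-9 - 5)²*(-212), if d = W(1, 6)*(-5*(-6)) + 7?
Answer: -41515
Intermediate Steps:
d = 37 (d = 1*(-5*(-6)) + 7 = 1*30 + 7 = 30 + 7 = 37)
d + (-9 - 5)²*(-212) = 37 + (-9 - 5)²*(-212) = 37 + (-14)²*(-212) = 37 + 196*(-212) = 37 - 41552 = -41515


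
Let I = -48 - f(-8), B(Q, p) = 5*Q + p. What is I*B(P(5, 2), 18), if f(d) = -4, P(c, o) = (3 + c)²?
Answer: -14872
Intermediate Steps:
B(Q, p) = p + 5*Q
I = -44 (I = -48 - 1*(-4) = -48 + 4 = -44)
I*B(P(5, 2), 18) = -44*(18 + 5*(3 + 5)²) = -44*(18 + 5*8²) = -44*(18 + 5*64) = -44*(18 + 320) = -44*338 = -14872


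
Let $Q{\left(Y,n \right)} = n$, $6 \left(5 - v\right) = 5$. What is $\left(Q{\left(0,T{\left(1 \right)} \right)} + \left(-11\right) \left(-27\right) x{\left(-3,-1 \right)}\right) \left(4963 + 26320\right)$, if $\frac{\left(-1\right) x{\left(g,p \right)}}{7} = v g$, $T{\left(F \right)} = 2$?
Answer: $\frac{1626059057}{2} \approx 8.1303 \cdot 10^{8}$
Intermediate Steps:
$v = \frac{25}{6}$ ($v = 5 - \frac{5}{6} = \frac{25}{6} \approx 4.1667$)
$x{\left(g,p \right)} = - \frac{175 g}{6}$ ($x{\left(g,p \right)} = - 7 \frac{25 g}{6} = - \frac{175 g}{6}$)
$\left(Q{\left(0,T{\left(1 \right)} \right)} + \left(-11\right) \left(-27\right) x{\left(-3,-1 \right)}\right) \left(4963 + 26320\right) = \left(2 + \left(-11\right) \left(-27\right) \left(\left(- \frac{175}{6}\right) \left(-3\right)\right)\right) \left(4963 + 26320\right) = \left(2 + 297 \cdot \frac{175}{2}\right) 31283 = \left(2 + \frac{51975}{2}\right) 31283 = \frac{51979}{2} \cdot 31283 = \frac{1626059057}{2}$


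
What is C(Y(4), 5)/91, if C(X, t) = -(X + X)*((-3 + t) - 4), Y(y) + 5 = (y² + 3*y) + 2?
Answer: 100/91 ≈ 1.0989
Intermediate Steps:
Y(y) = -3 + y² + 3*y (Y(y) = -5 + ((y² + 3*y) + 2) = -5 + (2 + y² + 3*y) = -3 + y² + 3*y)
C(X, t) = -2*X*(-7 + t)
C(Y(4), 5)/91 = (2*(-3 + 4² + 3*4)*(7 - 1*5))/91 = (2*(-3 + 16 + 12)*(7 - 5))/91 = (2*25*2)/91 = (1/91)*100 = 100/91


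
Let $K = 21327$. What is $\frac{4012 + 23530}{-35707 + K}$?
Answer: $- \frac{13771}{7190} \approx -1.9153$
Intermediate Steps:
$\frac{4012 + 23530}{-35707 + K} = \frac{4012 + 23530}{-35707 + 21327} = \frac{27542}{-14380} = 27542 \left(- \frac{1}{14380}\right) = - \frac{13771}{7190}$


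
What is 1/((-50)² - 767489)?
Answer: -1/764989 ≈ -1.3072e-6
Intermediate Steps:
1/((-50)² - 767489) = 1/(2500 - 767489) = 1/(-764989) = -1/764989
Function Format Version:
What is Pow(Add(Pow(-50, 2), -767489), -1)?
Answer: Rational(-1, 764989) ≈ -1.3072e-6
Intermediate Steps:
Pow(Add(Pow(-50, 2), -767489), -1) = Pow(Add(2500, -767489), -1) = Pow(-764989, -1) = Rational(-1, 764989)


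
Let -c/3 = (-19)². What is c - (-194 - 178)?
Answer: -711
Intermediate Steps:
c = -1083 (c = -3*(-19)² = -3*361 = -1083)
c - (-194 - 178) = -1083 - (-194 - 178) = -1083 - 1*(-372) = -1083 + 372 = -711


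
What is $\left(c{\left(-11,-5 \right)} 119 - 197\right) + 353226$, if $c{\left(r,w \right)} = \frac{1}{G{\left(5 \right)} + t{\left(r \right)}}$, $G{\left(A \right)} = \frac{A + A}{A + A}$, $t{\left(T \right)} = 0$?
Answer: $353148$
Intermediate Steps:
$G{\left(A \right)} = 1$ ($G{\left(A \right)} = \frac{2 A}{2 A} = 2 A \frac{1}{2 A} = 1$)
$c{\left(r,w \right)} = 1$ ($c{\left(r,w \right)} = \frac{1}{1 + 0} = 1^{-1} = 1$)
$\left(c{\left(-11,-5 \right)} 119 - 197\right) + 353226 = \left(1 \cdot 119 - 197\right) + 353226 = \left(119 - 197\right) + 353226 = -78 + 353226 = 353148$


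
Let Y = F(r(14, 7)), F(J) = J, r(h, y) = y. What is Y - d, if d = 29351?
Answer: -29344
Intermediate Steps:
Y = 7
Y - d = 7 - 1*29351 = 7 - 29351 = -29344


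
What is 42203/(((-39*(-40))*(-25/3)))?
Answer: -42203/13000 ≈ -3.2464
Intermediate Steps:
42203/(((-39*(-40))*(-25/3))) = 42203/((1560*(-25*1/3))) = 42203/((1560*(-25/3))) = 42203/(-13000) = 42203*(-1/13000) = -42203/13000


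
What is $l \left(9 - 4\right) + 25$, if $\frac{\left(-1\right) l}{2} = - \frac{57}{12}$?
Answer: $\frac{145}{2} \approx 72.5$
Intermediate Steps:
$l = \frac{19}{2}$ ($l = - 2 \left(- \frac{57}{12}\right) = - 2 \left(\left(-57\right) \frac{1}{12}\right) = \left(-2\right) \left(- \frac{19}{4}\right) = \frac{19}{2} \approx 9.5$)
$l \left(9 - 4\right) + 25 = \frac{19 \left(9 - 4\right)}{2} + 25 = \frac{19}{2} \cdot 5 + 25 = \frac{95}{2} + 25 = \frac{145}{2}$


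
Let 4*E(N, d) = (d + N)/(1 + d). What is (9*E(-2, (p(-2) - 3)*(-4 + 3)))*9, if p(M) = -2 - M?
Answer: 81/16 ≈ 5.0625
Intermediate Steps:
E(N, d) = (N + d)/(4*(1 + d)) (E(N, d) = ((d + N)/(1 + d))/4 = ((N + d)/(1 + d))/4 = (N + d)/(4*(1 + d)))
(9*E(-2, (p(-2) - 3)*(-4 + 3)))*9 = (9*((-2 + ((-2 - 1*(-2)) - 3)*(-4 + 3))/(4*(1 + ((-2 - 1*(-2)) - 3)*(-4 + 3)))))*9 = (9*((-2 + ((-2 + 2) - 3)*(-1))/(4*(1 + ((-2 + 2) - 3)*(-1)))))*9 = (9*((-2 + (0 - 3)*(-1))/(4*(1 + (0 - 3)*(-1)))))*9 = (9*((-2 - 3*(-1))/(4*(1 - 3*(-1)))))*9 = (9*((-2 + 3)/(4*(1 + 3))))*9 = (9*((1/4)*1/4))*9 = (9*((1/4)*(1/4)*1))*9 = (9*(1/16))*9 = (9/16)*9 = 81/16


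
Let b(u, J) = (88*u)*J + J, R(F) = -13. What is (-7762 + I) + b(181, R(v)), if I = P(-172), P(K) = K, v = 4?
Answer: -215011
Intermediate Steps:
b(u, J) = J + 88*J*u (b(u, J) = 88*J*u + J = J + 88*J*u)
I = -172
(-7762 + I) + b(181, R(v)) = (-7762 - 172) - 13*(1 + 88*181) = -7934 - 13*(1 + 15928) = -7934 - 13*15929 = -7934 - 207077 = -215011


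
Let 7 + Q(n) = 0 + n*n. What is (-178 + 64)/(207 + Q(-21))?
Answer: -114/641 ≈ -0.17785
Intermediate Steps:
Q(n) = -7 + n² (Q(n) = -7 + (0 + n*n) = -7 + (0 + n²) = -7 + n²)
(-178 + 64)/(207 + Q(-21)) = (-178 + 64)/(207 + (-7 + (-21)²)) = -114/(207 + (-7 + 441)) = -114/(207 + 434) = -114/641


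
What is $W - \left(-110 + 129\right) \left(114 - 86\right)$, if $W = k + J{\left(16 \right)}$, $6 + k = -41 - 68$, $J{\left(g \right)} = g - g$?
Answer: $-647$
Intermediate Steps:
$J{\left(g \right)} = 0$
$k = -115$ ($k = -6 - 109 = -115$)
$W = -115$ ($W = -115 + 0 = -115$)
$W - \left(-110 + 129\right) \left(114 - 86\right) = -115 - \left(-110 + 129\right) \left(114 - 86\right) = -115 - 19 \cdot 28 = -115 - 532 = -647$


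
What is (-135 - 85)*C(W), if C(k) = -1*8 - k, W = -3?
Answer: 1100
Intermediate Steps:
C(k) = -8 - k
(-135 - 85)*C(W) = (-135 - 85)*(-8 - 1*(-3)) = -220*(-8 + 3) = -220*(-5) = 1100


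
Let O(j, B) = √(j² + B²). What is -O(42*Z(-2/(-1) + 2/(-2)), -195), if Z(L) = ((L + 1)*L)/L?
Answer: -3*√5009 ≈ -212.32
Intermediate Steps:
Z(L) = 1 + L (Z(L) = ((1 + L)*L)/L = (L*(1 + L))/L = 1 + L)
O(j, B) = √(B² + j²)
-O(42*Z(-2/(-1) + 2/(-2)), -195) = -√((-195)² + (42*(1 + (-2/(-1) + 2/(-2))))²) = -√(38025 + (42*(1 + (-2*(-1) + 2*(-½))))²) = -√(38025 + (42*(1 + (2 - 1)))²) = -√(38025 + (42*(1 + 1))²) = -√(38025 + (42*2)²) = -√(38025 + 84²) = -√(38025 + 7056) = -√45081 = -3*√5009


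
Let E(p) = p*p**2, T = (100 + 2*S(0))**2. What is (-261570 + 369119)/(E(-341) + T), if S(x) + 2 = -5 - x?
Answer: -107549/39644425 ≈ -0.0027128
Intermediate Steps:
S(x) = -7 - x (S(x) = -2 + (-5 - x) = -7 - x)
T = 7396 (T = (100 + 2*(-7 - 1*0))**2 = (100 + 2*(-7 + 0))**2 = (100 + 2*(-7))**2 = (100 - 14)**2 = 86**2 = 7396)
E(p) = p**3
(-261570 + 369119)/(E(-341) + T) = (-261570 + 369119)/((-341)**3 + 7396) = 107549/(-39651821 + 7396) = 107549/(-39644425) = 107549*(-1/39644425) = -107549/39644425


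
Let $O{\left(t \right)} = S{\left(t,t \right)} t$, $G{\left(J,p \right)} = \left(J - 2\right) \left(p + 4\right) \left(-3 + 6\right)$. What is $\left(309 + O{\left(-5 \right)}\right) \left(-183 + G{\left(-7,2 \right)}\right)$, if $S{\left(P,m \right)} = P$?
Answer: $-115230$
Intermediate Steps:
$G{\left(J,p \right)} = 3 \left(-2 + J\right) \left(4 + p\right)$ ($G{\left(J,p \right)} = \left(-2 + J\right) \left(4 + p\right) 3 = 3 \left(-2 + J\right) \left(4 + p\right)$)
$O{\left(t \right)} = t^{2}$ ($O{\left(t \right)} = t t = t^{2}$)
$\left(309 + O{\left(-5 \right)}\right) \left(-183 + G{\left(-7,2 \right)}\right) = \left(309 + \left(-5\right)^{2}\right) \left(-183 + \left(-24 - 12 + 12 \left(-7\right) + 3 \left(-7\right) 2\right)\right) = \left(309 + 25\right) \left(-183 - 162\right) = 334 \left(-183 - 162\right) = 334 \left(-345\right) = -115230$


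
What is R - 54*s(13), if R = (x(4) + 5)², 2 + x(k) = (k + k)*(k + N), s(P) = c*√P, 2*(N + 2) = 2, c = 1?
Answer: 729 - 54*√13 ≈ 534.30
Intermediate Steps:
N = -1 (N = -2 + (½)*2 = -2 + 1 = -1)
s(P) = √P (s(P) = 1*√P = √P)
x(k) = -2 + 2*k*(-1 + k) (x(k) = -2 + (k + k)*(k - 1) = -2 + (2*k)*(-1 + k) = -2 + 2*k*(-1 + k))
R = 729 (R = ((-2 - 2*4 + 2*4²) + 5)² = ((-2 - 8 + 2*16) + 5)² = ((-2 - 8 + 32) + 5)² = (22 + 5)² = 27² = 729)
R - 54*s(13) = 729 - 54*√13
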